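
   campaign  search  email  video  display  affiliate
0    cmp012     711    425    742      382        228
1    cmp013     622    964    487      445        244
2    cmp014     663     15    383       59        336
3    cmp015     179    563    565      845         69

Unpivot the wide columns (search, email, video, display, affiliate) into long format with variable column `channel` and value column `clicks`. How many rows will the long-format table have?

4 campaign values × 5 melted columns = 20 rows.

20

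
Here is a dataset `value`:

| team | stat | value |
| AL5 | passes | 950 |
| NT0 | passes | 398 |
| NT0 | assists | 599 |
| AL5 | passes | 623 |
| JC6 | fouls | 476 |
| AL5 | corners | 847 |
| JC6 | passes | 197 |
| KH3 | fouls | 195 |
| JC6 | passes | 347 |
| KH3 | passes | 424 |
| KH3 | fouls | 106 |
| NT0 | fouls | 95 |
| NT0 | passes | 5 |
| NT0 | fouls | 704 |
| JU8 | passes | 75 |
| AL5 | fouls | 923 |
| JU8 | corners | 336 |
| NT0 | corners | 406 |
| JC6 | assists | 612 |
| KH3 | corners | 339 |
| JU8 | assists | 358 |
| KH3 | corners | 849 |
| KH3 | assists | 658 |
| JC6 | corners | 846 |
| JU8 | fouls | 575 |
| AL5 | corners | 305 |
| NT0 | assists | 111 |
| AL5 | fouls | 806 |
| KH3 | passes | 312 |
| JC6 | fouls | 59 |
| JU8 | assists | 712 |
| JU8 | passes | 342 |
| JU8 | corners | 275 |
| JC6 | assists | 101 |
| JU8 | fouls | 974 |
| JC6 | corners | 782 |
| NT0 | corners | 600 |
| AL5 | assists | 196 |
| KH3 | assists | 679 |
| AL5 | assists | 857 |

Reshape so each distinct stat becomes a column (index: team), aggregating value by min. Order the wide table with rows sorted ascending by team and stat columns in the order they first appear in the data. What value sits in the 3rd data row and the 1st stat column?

75

With rows sorted ascending by team, row 3 is team=JU8. stat columns in first-appearance order: passes, assists, fouls, corners; column 1 is passes.
Long rows with team=JU8, stat=passes: min(75, 342) = 75.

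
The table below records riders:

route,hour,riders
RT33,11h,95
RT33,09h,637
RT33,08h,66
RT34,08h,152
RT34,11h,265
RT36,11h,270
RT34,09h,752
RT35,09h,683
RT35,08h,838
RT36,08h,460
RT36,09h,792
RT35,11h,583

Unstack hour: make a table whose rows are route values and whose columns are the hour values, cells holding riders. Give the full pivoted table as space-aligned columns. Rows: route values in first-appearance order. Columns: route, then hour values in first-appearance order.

Columns: route plus the 3 distinct hour values (11h, 09h, 08h).
For example, row RT33 column 11h takes riders=95 from the long row (RT33, 11h).

route  11h  09h  08h
RT33   95   637  66 
RT34   265  752  152
RT36   270  792  460
RT35   583  683  838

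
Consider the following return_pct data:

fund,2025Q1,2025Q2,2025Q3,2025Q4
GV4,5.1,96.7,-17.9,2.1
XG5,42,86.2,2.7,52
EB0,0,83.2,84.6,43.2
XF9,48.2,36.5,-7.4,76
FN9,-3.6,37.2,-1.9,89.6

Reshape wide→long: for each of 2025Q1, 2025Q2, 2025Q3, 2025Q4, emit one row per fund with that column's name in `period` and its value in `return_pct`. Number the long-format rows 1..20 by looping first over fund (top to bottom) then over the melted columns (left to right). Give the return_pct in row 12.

43.2

20 rows total (5 × 4). Row 12: index ⌊(12-1)/4⌋ = 2 into fund → EB0; (12-1) mod 4 = 3 into the melted columns → 2025Q4.
So row 12 is (EB0, 2025Q4, 43.2); return_pct = 43.2.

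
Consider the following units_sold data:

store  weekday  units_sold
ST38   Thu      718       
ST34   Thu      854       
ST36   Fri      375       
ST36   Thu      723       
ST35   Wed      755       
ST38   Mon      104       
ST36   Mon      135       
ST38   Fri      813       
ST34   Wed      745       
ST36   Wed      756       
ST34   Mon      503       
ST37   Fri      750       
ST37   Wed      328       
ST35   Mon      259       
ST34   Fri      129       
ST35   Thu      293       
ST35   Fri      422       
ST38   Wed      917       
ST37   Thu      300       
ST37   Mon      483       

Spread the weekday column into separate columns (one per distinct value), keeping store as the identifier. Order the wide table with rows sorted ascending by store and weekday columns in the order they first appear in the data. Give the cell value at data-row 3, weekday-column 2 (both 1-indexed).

With rows sorted ascending by store, row 3 is store=ST36. weekday columns in first-appearance order: Thu, Fri, Wed, Mon; column 2 is Fri.
Long rows with store=ST36, weekday=Fri: units_sold = 375.

375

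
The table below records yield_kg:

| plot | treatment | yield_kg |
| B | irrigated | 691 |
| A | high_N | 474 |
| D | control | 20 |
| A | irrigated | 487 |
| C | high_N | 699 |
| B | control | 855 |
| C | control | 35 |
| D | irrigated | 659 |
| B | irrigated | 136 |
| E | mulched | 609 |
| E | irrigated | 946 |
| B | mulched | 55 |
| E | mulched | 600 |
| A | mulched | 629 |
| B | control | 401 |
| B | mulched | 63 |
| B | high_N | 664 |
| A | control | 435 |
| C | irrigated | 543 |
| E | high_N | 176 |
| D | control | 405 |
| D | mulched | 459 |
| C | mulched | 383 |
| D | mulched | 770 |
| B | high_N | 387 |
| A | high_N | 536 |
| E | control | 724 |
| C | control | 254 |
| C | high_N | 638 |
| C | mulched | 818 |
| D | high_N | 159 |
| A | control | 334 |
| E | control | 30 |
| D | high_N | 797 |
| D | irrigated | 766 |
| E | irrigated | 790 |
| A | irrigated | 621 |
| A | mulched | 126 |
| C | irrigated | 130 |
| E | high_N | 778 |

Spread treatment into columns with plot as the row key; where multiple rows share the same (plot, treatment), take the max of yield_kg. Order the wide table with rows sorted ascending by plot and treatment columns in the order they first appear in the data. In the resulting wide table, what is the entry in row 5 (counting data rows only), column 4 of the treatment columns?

With rows sorted ascending by plot, row 5 is plot=E. treatment columns in first-appearance order: irrigated, high_N, control, mulched; column 4 is mulched.
Long rows with plot=E, treatment=mulched: max(609, 600) = 609.

609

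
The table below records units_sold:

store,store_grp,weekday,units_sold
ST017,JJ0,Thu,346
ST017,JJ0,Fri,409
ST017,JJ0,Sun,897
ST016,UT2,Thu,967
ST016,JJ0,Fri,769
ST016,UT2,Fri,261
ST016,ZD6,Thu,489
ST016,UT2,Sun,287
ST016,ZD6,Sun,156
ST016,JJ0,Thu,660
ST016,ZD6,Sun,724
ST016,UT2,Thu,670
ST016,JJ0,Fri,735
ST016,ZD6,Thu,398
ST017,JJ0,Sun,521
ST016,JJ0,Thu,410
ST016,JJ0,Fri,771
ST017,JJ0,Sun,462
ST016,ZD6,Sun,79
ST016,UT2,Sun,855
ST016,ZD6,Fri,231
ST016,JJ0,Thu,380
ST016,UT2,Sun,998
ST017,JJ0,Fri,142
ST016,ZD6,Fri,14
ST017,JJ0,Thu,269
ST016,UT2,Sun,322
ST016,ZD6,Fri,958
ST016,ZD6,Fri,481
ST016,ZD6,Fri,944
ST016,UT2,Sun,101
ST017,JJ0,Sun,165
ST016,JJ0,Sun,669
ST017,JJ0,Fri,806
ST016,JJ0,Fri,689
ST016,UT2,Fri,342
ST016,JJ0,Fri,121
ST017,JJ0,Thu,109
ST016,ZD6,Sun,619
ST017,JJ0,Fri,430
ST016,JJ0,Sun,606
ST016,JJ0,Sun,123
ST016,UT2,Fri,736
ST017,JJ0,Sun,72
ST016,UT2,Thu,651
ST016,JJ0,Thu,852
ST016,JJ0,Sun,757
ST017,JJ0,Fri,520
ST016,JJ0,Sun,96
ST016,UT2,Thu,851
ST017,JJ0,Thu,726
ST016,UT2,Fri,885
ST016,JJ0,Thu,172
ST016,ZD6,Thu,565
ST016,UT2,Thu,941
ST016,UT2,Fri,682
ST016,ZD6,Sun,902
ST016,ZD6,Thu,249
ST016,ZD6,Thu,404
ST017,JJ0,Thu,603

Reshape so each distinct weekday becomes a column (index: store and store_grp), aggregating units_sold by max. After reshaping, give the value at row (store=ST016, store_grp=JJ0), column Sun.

Rows with store=ST016, store_grp=JJ0 and weekday=Sun: units_sold values are 669, 606, 123, 757, 96.
max(669, 606, 123, 757, 96) = 757.

757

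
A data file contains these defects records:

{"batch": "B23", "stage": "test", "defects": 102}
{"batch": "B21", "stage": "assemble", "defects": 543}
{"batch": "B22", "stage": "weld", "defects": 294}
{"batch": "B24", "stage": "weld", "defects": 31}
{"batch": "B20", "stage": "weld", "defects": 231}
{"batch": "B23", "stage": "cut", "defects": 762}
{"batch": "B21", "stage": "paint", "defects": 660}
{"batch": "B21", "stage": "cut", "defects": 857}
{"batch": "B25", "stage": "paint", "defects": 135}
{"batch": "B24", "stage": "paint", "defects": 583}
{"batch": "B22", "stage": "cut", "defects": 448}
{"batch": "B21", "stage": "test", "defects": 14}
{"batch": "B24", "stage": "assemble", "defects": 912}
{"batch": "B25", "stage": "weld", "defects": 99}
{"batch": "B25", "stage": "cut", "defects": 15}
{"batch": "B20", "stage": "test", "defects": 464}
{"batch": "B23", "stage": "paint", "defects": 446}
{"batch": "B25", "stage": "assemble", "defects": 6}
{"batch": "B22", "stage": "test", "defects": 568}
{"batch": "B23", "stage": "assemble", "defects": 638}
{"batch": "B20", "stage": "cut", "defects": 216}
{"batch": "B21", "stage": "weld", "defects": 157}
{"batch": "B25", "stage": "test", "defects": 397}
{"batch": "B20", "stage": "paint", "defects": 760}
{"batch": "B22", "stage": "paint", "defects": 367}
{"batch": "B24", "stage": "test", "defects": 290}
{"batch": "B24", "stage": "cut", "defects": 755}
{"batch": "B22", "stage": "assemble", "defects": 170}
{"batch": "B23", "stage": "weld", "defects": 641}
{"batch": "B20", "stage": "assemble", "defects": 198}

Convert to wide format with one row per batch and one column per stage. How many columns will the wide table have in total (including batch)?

6

1 column for batch plus 5 distinct stage values → 6 columns.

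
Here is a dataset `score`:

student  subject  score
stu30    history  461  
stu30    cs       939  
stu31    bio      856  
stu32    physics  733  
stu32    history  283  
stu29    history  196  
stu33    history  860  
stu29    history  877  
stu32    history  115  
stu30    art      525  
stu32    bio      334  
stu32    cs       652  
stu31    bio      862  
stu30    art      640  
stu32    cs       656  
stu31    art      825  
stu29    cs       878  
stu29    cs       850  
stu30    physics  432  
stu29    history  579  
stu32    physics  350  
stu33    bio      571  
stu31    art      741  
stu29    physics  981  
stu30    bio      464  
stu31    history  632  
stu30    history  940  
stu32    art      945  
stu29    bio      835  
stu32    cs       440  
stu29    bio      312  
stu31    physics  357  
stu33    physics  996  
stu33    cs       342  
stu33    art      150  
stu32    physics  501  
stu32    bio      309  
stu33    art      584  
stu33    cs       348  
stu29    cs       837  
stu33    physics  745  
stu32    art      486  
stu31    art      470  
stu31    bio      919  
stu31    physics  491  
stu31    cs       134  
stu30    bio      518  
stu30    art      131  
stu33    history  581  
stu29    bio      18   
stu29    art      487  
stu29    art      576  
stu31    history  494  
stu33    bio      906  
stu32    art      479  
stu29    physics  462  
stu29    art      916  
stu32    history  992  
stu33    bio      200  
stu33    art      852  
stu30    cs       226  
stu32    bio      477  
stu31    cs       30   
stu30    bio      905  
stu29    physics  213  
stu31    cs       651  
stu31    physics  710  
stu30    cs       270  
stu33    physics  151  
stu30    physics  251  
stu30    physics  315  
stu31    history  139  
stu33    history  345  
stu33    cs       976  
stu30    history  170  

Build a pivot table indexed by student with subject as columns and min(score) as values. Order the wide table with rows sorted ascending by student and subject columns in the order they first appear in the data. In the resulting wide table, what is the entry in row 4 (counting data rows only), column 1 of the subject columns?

115

With rows sorted ascending by student, row 4 is student=stu32. subject columns in first-appearance order: history, cs, bio, physics, art; column 1 is history.
Long rows with student=stu32, subject=history: min(283, 115, 992) = 115.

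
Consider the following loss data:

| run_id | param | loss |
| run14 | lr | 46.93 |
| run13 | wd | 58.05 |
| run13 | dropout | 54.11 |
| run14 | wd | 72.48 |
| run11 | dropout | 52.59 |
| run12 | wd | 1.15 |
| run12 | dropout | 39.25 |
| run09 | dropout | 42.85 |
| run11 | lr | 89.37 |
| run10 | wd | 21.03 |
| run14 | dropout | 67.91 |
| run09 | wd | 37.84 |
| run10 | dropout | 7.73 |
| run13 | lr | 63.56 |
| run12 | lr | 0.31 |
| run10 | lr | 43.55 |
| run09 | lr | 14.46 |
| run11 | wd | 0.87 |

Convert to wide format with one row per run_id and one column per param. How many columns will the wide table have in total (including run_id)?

4

1 column for run_id plus 3 distinct param values → 4 columns.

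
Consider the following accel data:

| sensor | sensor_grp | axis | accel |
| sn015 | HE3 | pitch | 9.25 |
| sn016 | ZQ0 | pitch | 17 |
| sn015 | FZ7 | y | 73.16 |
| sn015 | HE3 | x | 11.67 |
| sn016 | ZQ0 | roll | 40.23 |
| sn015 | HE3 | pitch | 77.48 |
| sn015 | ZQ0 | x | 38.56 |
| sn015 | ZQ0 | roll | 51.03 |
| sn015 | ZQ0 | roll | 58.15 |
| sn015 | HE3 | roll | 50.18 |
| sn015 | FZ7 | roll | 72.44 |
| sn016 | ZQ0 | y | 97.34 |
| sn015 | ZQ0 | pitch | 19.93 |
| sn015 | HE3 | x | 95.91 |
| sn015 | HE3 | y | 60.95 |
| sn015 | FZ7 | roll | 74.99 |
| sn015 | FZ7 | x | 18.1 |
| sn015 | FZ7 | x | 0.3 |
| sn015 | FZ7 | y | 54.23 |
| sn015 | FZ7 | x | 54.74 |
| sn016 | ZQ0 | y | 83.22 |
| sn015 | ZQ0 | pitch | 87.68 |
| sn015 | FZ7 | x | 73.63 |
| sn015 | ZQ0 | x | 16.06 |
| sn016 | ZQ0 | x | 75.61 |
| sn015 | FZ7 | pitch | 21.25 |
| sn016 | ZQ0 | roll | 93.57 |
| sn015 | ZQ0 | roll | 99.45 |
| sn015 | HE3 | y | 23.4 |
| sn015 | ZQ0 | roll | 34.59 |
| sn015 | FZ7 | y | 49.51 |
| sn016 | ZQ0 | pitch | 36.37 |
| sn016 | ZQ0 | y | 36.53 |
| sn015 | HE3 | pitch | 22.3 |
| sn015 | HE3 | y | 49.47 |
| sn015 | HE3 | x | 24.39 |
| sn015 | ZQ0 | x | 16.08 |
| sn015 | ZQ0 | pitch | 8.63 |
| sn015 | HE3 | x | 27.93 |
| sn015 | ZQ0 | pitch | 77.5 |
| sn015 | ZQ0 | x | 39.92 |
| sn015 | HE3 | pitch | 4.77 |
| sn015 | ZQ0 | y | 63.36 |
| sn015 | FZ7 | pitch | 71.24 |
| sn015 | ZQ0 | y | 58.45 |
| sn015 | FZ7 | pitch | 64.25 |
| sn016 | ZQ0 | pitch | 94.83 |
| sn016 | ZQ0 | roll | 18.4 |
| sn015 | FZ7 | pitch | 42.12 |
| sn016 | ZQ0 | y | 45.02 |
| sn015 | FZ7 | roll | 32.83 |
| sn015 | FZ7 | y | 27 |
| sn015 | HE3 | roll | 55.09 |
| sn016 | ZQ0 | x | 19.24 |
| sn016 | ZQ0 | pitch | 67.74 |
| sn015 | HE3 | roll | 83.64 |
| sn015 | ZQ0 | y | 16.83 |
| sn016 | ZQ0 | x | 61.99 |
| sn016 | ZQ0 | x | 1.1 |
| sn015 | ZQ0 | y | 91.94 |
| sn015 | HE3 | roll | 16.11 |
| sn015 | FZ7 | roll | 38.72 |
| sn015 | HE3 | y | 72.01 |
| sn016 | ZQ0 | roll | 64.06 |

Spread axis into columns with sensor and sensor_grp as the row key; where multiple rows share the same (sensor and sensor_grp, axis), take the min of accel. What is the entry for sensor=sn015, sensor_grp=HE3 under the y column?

23.4

Rows with sensor=sn015, sensor_grp=HE3 and axis=y: accel values are 60.95, 23.4, 49.47, 72.01.
min(60.95, 23.4, 49.47, 72.01) = 23.4.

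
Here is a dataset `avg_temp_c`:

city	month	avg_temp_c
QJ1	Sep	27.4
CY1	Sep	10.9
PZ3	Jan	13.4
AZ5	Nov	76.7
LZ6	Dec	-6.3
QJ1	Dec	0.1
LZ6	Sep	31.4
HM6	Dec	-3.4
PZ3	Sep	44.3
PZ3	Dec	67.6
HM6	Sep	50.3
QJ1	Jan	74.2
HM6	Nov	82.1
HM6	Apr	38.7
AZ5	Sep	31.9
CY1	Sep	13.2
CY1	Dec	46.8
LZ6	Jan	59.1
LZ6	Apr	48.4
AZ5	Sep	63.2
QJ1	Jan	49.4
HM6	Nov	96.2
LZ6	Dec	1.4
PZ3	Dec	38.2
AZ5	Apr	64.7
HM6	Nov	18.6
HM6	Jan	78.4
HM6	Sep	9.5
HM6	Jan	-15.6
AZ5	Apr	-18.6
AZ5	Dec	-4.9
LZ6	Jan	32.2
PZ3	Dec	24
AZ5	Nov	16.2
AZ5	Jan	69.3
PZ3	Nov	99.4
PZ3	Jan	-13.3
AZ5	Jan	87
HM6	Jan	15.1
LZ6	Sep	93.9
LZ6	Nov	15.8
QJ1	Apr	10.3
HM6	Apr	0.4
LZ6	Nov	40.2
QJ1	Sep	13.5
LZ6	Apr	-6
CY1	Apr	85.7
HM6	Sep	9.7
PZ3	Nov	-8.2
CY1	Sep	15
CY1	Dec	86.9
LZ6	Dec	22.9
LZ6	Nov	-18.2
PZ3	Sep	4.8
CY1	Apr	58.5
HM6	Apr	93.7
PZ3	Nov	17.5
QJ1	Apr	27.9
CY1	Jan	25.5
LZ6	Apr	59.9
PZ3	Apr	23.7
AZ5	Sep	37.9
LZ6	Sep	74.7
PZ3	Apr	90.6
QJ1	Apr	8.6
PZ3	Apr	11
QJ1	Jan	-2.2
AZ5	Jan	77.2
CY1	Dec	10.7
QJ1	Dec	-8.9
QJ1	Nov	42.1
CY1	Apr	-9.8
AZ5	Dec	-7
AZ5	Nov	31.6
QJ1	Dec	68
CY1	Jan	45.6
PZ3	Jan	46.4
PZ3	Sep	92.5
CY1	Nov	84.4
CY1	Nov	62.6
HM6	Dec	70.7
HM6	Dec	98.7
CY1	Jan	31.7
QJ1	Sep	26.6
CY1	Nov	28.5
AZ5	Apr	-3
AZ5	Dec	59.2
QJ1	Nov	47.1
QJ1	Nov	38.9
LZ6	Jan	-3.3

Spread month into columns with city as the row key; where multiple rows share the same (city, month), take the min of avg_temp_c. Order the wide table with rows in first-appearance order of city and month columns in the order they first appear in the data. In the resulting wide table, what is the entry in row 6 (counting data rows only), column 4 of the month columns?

With rows in first-appearance order of city, row 6 is city=HM6. month columns in first-appearance order: Sep, Jan, Nov, Dec, Apr; column 4 is Dec.
Long rows with city=HM6, month=Dec: min(-3.4, 70.7, 98.7) = -3.4.

-3.4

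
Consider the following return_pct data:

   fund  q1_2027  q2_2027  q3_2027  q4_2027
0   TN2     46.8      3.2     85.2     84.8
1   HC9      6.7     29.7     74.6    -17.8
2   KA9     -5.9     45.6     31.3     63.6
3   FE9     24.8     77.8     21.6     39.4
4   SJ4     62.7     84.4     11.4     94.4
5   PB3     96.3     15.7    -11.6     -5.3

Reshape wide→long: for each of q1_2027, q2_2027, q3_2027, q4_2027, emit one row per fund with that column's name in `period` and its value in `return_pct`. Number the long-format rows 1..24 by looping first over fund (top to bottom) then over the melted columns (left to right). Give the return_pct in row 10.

24 rows total (6 × 4). Row 10: index ⌊(10-1)/4⌋ = 2 into fund → KA9; (10-1) mod 4 = 1 into the melted columns → q2_2027.
So row 10 is (KA9, q2_2027, 45.6); return_pct = 45.6.

45.6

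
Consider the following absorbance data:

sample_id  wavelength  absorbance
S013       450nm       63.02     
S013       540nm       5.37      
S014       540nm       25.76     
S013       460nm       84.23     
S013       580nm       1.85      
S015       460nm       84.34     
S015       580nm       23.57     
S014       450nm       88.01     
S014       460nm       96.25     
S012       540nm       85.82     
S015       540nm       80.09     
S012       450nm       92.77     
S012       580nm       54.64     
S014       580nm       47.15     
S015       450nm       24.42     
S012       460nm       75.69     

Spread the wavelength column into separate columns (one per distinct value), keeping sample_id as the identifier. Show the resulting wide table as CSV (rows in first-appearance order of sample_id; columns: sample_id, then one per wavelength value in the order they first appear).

sample_id,450nm,540nm,460nm,580nm
S013,63.02,5.37,84.23,1.85
S014,88.01,25.76,96.25,47.15
S015,24.42,80.09,84.34,23.57
S012,92.77,85.82,75.69,54.64

Columns: sample_id plus the 4 distinct wavelength values (450nm, 540nm, 460nm, 580nm).
For example, row S013 column 450nm takes absorbance=63.02 from the long row (S013, 450nm).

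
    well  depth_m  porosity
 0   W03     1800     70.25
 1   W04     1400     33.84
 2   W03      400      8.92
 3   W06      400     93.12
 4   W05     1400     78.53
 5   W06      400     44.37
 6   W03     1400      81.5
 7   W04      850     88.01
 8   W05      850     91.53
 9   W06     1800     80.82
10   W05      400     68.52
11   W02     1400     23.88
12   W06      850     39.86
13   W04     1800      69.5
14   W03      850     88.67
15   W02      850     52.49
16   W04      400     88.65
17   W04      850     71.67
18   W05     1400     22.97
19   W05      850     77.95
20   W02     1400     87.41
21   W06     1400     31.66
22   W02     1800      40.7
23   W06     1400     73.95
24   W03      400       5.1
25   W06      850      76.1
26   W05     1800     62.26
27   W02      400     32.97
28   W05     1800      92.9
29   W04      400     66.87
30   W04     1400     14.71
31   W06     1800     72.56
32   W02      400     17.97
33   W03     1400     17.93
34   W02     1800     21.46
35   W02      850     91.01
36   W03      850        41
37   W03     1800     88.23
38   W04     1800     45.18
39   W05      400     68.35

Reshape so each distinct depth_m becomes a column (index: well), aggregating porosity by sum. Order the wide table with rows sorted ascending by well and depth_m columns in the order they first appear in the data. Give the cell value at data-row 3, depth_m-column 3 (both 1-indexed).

With rows sorted ascending by well, row 3 is well=W04. depth_m columns in first-appearance order: 1800, 1400, 400, 850; column 3 is 400.
Long rows with well=W04, depth_m=400: 88.65 + 66.87 = 155.52.

155.52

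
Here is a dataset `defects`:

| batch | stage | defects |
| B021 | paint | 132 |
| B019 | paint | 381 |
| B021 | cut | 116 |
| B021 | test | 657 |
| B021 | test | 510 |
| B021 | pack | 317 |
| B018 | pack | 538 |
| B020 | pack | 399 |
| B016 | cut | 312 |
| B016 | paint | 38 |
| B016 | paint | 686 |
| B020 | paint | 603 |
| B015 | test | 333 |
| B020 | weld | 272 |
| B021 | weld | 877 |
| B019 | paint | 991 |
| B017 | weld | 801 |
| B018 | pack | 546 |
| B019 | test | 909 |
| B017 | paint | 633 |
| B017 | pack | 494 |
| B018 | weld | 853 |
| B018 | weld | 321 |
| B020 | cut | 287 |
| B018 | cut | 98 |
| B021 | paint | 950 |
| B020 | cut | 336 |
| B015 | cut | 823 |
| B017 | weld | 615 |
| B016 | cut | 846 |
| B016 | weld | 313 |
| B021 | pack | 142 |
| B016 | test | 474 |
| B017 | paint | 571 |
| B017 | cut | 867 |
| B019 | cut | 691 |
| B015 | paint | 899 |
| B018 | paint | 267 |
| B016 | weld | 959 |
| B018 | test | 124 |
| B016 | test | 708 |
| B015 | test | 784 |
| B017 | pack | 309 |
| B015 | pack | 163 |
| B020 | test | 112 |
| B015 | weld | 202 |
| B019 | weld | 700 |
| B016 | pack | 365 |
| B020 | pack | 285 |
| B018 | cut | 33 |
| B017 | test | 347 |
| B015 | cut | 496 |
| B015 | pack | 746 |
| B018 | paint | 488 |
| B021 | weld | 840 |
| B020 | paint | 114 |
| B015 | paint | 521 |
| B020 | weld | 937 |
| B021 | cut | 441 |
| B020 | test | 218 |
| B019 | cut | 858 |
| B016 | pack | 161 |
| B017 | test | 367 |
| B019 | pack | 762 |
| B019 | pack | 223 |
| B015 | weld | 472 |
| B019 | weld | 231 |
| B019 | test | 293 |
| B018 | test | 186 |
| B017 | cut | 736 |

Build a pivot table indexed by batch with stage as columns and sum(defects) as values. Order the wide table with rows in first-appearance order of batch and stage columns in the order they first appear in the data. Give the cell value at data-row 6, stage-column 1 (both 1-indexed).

1420

With rows in first-appearance order of batch, row 6 is batch=B015. stage columns in first-appearance order: paint, cut, test, pack, weld; column 1 is paint.
Long rows with batch=B015, stage=paint: 899 + 521 = 1420.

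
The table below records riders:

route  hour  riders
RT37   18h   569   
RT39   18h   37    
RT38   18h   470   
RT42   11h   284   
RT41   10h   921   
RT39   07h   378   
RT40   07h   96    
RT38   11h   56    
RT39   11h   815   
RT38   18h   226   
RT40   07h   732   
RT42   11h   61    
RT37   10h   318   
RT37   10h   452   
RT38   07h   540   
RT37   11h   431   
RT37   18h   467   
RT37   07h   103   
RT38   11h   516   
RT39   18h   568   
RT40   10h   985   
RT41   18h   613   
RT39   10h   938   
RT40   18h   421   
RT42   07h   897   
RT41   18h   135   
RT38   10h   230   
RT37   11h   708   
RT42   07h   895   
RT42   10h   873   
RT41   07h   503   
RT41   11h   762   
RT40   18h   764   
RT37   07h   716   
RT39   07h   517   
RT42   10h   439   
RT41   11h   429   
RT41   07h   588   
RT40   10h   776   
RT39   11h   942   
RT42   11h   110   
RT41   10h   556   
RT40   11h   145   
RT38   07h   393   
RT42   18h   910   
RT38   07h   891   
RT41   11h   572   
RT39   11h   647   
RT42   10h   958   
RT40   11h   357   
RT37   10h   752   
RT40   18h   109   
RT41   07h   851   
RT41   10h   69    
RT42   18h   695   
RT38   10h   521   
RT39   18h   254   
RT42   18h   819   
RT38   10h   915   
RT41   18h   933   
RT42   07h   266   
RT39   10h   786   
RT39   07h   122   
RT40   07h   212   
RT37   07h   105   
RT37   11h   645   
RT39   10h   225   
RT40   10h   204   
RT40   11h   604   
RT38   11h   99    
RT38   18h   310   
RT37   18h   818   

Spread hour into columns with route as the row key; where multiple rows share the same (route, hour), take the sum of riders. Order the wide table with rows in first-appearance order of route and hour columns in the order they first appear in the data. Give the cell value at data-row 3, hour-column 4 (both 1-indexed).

With rows in first-appearance order of route, row 3 is route=RT38. hour columns in first-appearance order: 18h, 11h, 10h, 07h; column 4 is 07h.
Long rows with route=RT38, hour=07h: 540 + 393 + 891 = 1824.

1824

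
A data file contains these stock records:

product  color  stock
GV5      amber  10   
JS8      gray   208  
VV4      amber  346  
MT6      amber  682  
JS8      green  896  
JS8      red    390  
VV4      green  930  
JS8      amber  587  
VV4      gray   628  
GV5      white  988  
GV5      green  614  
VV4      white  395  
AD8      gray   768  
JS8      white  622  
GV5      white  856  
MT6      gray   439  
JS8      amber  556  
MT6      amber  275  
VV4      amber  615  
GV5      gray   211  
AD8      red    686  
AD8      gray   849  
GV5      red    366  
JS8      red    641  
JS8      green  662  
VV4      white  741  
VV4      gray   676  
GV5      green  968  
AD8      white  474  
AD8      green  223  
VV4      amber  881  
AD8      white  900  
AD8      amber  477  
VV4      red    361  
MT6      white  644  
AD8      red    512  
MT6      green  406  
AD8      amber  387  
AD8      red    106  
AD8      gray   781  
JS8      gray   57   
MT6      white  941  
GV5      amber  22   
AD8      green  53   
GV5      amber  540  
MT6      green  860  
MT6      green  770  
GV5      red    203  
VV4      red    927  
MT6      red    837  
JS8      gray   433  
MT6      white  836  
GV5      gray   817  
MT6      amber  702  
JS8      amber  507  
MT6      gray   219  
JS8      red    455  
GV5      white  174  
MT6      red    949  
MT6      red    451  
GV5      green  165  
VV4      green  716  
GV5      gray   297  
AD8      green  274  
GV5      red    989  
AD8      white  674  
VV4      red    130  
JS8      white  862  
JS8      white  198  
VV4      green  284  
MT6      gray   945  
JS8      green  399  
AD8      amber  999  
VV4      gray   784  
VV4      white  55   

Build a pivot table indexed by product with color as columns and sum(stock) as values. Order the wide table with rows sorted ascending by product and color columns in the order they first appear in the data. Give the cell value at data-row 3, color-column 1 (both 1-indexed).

1650

With rows sorted ascending by product, row 3 is product=JS8. color columns in first-appearance order: amber, gray, green, red, white; column 1 is amber.
Long rows with product=JS8, color=amber: 587 + 556 + 507 = 1650.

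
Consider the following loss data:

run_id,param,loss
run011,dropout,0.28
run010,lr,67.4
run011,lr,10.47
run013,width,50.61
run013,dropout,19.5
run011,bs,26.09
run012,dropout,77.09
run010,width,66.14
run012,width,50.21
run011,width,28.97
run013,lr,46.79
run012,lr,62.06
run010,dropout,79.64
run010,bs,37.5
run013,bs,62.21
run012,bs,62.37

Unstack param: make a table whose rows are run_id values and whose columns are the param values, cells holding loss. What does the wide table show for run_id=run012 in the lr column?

Wide layout: rows indexed by run_id, columns are the 4 distinct param values (dropout, lr, width, bs).
Cell (run_id=run012, param=lr) draws from the long row where run_id=run012 and param=lr, which has loss=62.06.

62.06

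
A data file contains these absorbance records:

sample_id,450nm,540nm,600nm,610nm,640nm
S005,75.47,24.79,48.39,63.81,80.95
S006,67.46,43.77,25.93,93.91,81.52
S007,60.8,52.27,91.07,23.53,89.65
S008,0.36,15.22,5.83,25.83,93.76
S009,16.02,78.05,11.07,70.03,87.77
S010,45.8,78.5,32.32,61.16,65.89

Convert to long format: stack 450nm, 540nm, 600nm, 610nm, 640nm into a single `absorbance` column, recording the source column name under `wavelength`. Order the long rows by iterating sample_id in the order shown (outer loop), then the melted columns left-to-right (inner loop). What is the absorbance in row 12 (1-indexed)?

30 rows total (6 × 5). Row 12: index ⌊(12-1)/5⌋ = 2 into sample_id → S007; (12-1) mod 5 = 1 into the melted columns → 540nm.
So row 12 is (S007, 540nm, 52.27); absorbance = 52.27.

52.27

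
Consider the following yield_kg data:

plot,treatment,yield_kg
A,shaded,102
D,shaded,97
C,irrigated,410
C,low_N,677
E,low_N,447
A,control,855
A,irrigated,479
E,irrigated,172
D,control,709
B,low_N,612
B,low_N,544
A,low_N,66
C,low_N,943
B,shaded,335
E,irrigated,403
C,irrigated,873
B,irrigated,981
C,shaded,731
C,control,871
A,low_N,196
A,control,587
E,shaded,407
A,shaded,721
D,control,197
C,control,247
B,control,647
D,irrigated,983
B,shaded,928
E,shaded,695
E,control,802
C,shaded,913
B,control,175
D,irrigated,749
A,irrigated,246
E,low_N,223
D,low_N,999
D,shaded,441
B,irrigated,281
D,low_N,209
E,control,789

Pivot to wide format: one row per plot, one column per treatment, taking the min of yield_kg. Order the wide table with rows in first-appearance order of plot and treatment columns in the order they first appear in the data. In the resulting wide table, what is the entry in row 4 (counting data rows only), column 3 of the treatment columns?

With rows in first-appearance order of plot, row 4 is plot=E. treatment columns in first-appearance order: shaded, irrigated, low_N, control; column 3 is low_N.
Long rows with plot=E, treatment=low_N: min(447, 223) = 223.

223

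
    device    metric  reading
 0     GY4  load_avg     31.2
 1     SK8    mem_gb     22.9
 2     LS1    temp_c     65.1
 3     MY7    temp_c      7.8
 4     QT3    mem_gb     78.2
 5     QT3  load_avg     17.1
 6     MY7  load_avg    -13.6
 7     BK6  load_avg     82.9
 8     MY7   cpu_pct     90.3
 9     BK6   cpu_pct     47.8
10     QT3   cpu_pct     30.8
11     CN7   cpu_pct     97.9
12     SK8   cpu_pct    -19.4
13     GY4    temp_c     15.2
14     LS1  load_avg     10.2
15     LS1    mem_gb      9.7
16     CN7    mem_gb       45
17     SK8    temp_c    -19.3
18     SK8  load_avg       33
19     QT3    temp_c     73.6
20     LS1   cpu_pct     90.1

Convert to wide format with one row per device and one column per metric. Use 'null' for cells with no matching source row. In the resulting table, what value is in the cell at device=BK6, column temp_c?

No long-format row has device=BK6 and metric=temp_c, so the cell is null.

null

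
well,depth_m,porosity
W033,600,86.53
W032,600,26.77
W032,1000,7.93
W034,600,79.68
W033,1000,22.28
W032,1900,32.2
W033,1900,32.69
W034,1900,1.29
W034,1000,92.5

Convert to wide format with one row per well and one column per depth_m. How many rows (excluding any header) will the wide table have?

3

3 distinct well values → 3 rows.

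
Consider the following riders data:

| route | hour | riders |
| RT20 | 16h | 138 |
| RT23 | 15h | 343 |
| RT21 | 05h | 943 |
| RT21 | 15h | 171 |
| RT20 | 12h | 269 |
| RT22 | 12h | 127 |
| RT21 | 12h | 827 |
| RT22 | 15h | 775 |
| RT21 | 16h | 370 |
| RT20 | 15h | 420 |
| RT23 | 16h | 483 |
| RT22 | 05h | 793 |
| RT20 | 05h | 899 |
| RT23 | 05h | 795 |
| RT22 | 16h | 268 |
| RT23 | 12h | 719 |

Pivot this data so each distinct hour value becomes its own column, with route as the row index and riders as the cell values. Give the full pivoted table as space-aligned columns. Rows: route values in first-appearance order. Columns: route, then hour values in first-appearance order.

Columns: route plus the 4 distinct hour values (16h, 15h, 05h, 12h).
For example, row RT20 column 16h takes riders=138 from the long row (RT20, 16h).

route  16h  15h  05h  12h
RT20   138  420  899  269
RT23   483  343  795  719
RT21   370  171  943  827
RT22   268  775  793  127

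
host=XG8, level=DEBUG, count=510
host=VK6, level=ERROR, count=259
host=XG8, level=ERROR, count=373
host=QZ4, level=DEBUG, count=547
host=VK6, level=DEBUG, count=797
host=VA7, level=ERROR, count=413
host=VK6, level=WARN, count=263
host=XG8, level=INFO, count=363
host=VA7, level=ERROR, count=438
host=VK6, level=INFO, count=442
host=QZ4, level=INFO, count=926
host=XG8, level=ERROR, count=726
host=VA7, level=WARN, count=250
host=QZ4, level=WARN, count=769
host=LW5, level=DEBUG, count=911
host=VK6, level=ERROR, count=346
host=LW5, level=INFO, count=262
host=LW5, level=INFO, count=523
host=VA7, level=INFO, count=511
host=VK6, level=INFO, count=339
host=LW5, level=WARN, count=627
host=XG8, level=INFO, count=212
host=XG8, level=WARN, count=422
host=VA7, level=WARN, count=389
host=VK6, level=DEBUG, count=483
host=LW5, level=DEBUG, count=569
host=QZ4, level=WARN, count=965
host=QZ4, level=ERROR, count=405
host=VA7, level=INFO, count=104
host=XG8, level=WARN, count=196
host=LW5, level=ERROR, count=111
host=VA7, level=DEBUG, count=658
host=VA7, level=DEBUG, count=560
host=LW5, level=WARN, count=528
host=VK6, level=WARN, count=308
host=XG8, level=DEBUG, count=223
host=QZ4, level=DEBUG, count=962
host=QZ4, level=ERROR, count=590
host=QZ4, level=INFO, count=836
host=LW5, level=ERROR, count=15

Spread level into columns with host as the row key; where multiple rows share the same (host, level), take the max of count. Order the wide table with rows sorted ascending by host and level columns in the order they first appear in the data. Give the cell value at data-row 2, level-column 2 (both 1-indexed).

590

With rows sorted ascending by host, row 2 is host=QZ4. level columns in first-appearance order: DEBUG, ERROR, WARN, INFO; column 2 is ERROR.
Long rows with host=QZ4, level=ERROR: max(405, 590) = 590.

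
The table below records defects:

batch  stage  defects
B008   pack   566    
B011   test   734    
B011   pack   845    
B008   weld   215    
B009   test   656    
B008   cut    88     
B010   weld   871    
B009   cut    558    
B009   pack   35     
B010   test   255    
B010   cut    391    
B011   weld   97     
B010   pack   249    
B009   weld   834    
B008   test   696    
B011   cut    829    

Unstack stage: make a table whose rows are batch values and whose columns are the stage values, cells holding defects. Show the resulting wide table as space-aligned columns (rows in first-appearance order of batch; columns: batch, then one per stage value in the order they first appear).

batch  pack  test  weld  cut
B008   566   696   215   88 
B011   845   734   97    829
B009   35    656   834   558
B010   249   255   871   391

Columns: batch plus the 4 distinct stage values (pack, test, weld, cut).
For example, row B008 column pack takes defects=566 from the long row (B008, pack).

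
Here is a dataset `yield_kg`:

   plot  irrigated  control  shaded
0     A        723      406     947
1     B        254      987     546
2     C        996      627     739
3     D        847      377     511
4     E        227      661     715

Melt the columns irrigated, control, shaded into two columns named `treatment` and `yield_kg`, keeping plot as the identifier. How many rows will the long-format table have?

15

5 plot values × 3 melted columns = 15 rows.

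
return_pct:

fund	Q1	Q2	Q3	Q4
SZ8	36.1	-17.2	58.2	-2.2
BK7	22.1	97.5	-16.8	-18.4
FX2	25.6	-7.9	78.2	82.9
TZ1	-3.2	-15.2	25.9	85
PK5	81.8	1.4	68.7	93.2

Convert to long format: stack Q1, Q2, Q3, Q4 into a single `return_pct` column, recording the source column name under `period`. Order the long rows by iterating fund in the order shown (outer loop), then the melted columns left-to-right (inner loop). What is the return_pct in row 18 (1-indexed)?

1.4

20 rows total (5 × 4). Row 18: index ⌊(18-1)/4⌋ = 4 into fund → PK5; (18-1) mod 4 = 1 into the melted columns → Q2.
So row 18 is (PK5, Q2, 1.4); return_pct = 1.4.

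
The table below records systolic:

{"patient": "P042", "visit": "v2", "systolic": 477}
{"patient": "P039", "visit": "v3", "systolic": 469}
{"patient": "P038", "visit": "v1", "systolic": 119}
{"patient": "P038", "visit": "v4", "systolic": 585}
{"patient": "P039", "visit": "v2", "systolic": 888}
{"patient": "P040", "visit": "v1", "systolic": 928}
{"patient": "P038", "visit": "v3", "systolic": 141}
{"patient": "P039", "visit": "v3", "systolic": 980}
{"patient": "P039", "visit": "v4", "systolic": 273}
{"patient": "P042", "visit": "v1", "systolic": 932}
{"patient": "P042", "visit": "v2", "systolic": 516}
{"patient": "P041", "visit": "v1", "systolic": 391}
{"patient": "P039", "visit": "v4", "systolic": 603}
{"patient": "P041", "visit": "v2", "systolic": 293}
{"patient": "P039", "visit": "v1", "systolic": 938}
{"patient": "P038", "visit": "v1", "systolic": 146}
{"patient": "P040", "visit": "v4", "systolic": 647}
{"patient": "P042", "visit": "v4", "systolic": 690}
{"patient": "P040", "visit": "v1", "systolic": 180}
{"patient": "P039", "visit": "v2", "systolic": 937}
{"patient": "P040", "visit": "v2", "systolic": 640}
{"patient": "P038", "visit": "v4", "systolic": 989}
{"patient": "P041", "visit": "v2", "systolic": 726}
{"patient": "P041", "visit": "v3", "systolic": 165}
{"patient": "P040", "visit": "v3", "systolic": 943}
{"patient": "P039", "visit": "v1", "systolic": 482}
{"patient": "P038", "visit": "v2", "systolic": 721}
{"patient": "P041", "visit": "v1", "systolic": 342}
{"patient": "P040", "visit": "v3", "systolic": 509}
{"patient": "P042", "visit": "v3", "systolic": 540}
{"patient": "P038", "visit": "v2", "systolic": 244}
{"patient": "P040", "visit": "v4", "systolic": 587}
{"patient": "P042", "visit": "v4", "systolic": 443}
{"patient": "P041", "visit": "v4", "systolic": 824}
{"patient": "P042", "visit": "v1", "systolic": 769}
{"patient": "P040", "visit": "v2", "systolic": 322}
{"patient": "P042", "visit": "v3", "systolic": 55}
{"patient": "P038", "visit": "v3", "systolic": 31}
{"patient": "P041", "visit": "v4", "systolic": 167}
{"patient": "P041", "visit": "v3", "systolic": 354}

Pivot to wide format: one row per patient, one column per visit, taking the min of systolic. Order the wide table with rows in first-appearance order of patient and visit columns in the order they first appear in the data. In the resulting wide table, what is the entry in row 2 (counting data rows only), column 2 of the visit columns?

469

With rows in first-appearance order of patient, row 2 is patient=P039. visit columns in first-appearance order: v2, v3, v1, v4; column 2 is v3.
Long rows with patient=P039, visit=v3: min(469, 980) = 469.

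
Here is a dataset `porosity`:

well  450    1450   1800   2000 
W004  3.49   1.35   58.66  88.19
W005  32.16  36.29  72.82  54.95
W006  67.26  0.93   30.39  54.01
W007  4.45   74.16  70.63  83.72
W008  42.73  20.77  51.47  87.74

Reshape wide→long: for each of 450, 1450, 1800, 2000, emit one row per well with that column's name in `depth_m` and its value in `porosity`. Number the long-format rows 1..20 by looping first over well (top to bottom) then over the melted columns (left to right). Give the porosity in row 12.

54.01

20 rows total (5 × 4). Row 12: index ⌊(12-1)/4⌋ = 2 into well → W006; (12-1) mod 4 = 3 into the melted columns → 2000.
So row 12 is (W006, 2000, 54.01); porosity = 54.01.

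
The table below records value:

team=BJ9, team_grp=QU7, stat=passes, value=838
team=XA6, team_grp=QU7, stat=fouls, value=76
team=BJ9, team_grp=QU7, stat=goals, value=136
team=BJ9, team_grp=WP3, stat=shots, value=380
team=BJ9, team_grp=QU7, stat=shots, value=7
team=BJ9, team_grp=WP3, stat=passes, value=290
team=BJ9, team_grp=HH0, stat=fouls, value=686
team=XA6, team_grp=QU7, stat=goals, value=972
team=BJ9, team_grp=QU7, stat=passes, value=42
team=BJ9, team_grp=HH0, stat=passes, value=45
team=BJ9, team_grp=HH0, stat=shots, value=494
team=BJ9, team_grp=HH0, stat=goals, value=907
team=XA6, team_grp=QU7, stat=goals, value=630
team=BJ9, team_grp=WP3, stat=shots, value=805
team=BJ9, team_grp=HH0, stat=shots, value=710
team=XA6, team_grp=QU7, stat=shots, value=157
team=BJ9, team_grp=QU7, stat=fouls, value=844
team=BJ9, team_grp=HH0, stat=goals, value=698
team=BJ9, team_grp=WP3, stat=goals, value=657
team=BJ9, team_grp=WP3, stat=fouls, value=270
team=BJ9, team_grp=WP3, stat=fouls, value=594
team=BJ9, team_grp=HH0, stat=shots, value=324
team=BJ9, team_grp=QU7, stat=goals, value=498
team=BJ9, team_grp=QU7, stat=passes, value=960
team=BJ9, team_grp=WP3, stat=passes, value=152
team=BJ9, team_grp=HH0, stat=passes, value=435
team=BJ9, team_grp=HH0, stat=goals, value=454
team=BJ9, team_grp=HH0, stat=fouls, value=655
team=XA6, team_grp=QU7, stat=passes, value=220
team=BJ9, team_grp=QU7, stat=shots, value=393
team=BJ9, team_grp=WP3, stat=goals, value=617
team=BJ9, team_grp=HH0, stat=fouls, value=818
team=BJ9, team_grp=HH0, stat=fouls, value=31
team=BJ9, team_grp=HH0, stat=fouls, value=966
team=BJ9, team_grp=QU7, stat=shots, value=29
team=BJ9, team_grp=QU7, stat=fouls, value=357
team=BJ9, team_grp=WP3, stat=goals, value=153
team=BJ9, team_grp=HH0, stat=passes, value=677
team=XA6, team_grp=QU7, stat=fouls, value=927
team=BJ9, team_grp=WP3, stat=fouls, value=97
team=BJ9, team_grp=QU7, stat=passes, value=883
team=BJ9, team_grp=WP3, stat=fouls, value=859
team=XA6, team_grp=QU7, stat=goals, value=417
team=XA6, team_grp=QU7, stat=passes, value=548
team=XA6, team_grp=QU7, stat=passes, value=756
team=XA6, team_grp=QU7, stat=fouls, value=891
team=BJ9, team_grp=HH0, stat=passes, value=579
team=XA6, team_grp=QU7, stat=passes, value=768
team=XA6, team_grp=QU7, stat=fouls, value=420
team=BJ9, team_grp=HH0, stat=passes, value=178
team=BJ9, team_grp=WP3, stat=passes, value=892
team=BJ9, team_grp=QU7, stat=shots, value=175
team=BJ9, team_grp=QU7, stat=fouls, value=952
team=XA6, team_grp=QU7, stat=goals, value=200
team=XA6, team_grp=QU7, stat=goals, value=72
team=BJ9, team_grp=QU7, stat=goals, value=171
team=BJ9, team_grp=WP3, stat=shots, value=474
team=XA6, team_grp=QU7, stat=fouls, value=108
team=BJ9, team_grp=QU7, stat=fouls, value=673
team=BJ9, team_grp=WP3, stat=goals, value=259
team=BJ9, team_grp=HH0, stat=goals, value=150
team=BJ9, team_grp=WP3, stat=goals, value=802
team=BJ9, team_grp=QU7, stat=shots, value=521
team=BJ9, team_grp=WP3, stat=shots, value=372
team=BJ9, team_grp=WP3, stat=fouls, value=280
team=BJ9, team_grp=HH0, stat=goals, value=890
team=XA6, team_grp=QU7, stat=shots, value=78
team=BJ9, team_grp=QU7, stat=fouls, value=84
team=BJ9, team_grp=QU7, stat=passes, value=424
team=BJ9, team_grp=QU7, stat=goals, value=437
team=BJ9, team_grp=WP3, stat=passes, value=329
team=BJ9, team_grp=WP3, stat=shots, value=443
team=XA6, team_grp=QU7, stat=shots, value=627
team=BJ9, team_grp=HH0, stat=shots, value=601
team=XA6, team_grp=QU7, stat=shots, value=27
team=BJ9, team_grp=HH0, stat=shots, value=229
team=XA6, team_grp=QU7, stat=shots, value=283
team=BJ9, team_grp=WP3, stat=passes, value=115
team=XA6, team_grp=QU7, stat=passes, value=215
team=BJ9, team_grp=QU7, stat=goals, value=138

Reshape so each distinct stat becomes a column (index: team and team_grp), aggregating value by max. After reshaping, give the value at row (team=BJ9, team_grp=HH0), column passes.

Rows with team=BJ9, team_grp=HH0 and stat=passes: value values are 45, 435, 677, 579, 178.
max(45, 435, 677, 579, 178) = 677.

677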